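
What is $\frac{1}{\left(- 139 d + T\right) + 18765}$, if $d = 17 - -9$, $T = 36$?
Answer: $\frac{1}{15187} \approx 6.5846 \cdot 10^{-5}$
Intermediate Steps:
$d = 26$ ($d = 17 + 9 = 26$)
$\frac{1}{\left(- 139 d + T\right) + 18765} = \frac{1}{\left(\left(-139\right) 26 + 36\right) + 18765} = \frac{1}{\left(-3614 + 36\right) + 18765} = \frac{1}{-3578 + 18765} = \frac{1}{15187}$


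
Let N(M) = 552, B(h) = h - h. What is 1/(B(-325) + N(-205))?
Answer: 1/552 ≈ 0.0018116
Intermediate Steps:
B(h) = 0
1/(B(-325) + N(-205)) = 1/(0 + 552) = 1/552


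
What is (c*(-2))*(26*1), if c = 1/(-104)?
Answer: ½ ≈ 0.50000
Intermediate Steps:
c = -1/104 ≈ -0.0096154
(c*(-2))*(26*1) = (-1/104*(-2))*(26*1) = (1/52)*26 = ½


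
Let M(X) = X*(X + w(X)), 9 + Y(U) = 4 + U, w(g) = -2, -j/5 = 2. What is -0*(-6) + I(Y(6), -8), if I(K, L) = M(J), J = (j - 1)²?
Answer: 14399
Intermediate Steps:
j = -10 (j = -5*2 = -10)
Y(U) = -5 + U (Y(U) = -9 + (4 + U) = -5 + U)
J = 121 (J = (-10 - 1)² = (-11)² = 121)
M(X) = X*(-2 + X) (M(X) = X*(X - 2) = X*(-2 + X))
I(K, L) = 14399 (I(K, L) = 121*(-2 + 121) = 121*119 = 14399)
-0*(-6) + I(Y(6), -8) = -0*(-6) + 14399 = -34*0 + 14399 = 0 + 14399 = 14399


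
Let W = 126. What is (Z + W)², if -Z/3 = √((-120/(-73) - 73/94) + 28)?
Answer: 110723895/6862 - 378*√1359272994/3431 ≈ 12074.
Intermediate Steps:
Z = -3*√1359272994/6862 (Z = -3*√((-120/(-73) - 73/94) + 28) = -3*√((-120*(-1/73) - 73*1/94) + 28) = -3*√((120/73 - 73/94) + 28) = -3*√(5951/6862 + 28) = -3*√1359272994/6862 ≈ -16.118)
(Z + W)² = (-3*√1359272994/6862 + 126)² = (126 - 3*√1359272994/6862)²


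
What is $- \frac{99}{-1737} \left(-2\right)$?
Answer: $- \frac{22}{193} \approx -0.11399$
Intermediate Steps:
$- \frac{99}{-1737} \left(-2\right) = \left(-99\right) \left(- \frac{1}{1737}\right) \left(-2\right) = \frac{11}{193} \left(-2\right) = - \frac{22}{193}$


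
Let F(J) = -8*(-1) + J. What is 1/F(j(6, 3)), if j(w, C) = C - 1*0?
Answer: 1/11 ≈ 0.090909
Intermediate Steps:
j(w, C) = C (j(w, C) = C + 0 = C)
F(J) = 8 + J (F(J) = -2*(-4) + J = 8 + J)
1/F(j(6, 3)) = 1/(8 + 3) = 1/11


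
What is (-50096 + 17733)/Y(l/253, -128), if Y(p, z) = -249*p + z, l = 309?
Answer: 8187839/109325 ≈ 74.895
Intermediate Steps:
Y(p, z) = z - 249*p
(-50096 + 17733)/Y(l/253, -128) = (-50096 + 17733)/(-128 - 76941/253) = -32363/(-128 - 76941/253) = -32363/(-109325/253) = -32363*(-253/109325) = 8187839/109325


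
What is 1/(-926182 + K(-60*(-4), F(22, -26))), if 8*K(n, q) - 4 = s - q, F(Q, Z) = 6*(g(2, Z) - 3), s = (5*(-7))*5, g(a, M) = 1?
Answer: -8/7409615 ≈ -1.0797e-6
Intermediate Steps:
s = -175 (s = -35*5 = -175)
F(Q, Z) = -12 (F(Q, Z) = 6*(1 - 3) = 6*(-2) = -12)
K(n, q) = -171/8 - q/8 (K(n, q) = ½ + (-175 - q)/8 = ½ + (-175/8 - q/8) = -171/8 - q/8)
1/(-926182 + K(-60*(-4), F(22, -26))) = 1/(-926182 + (-171/8 - ⅛*(-12))) = 1/(-926182 + (-171/8 + 3/2)) = 1/(-926182 - 159/8) = 1/(-7409615/8) = -8/7409615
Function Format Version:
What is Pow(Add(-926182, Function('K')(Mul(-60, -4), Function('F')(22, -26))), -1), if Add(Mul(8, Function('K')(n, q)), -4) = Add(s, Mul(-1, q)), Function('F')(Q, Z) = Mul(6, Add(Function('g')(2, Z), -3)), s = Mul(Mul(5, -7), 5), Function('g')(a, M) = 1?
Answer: Rational(-8, 7409615) ≈ -1.0797e-6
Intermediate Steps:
s = -175 (s = Mul(-35, 5) = -175)
Function('F')(Q, Z) = -12 (Function('F')(Q, Z) = Mul(6, Add(1, -3)) = Mul(6, -2) = -12)
Function('K')(n, q) = Add(Rational(-171, 8), Mul(Rational(-1, 8), q)) (Function('K')(n, q) = Add(Rational(1, 2), Mul(Rational(1, 8), Add(-175, Mul(-1, q)))) = Add(Rational(1, 2), Add(Rational(-175, 8), Mul(Rational(-1, 8), q))) = Add(Rational(-171, 8), Mul(Rational(-1, 8), q)))
Pow(Add(-926182, Function('K')(Mul(-60, -4), Function('F')(22, -26))), -1) = Pow(Add(-926182, Add(Rational(-171, 8), Mul(Rational(-1, 8), -12))), -1) = Pow(Add(-926182, Add(Rational(-171, 8), Rational(3, 2))), -1) = Pow(Add(-926182, Rational(-159, 8)), -1) = Pow(Rational(-7409615, 8), -1) = Rational(-8, 7409615)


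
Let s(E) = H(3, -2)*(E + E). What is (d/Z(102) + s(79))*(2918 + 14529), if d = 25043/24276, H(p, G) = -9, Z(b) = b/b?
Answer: -601841749763/24276 ≈ -2.4792e+7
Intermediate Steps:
Z(b) = 1
s(E) = -18*E (s(E) = -9*(E + E) = -18*E)
d = 25043/24276 (d = 25043*(1/24276) = 25043/24276 ≈ 1.0316)
(d/Z(102) + s(79))*(2918 + 14529) = ((25043/24276)/1 - 18*79)*(2918 + 14529) = ((25043/24276)*1 - 1422)*17447 = (25043/24276 - 1422)*17447 = -34495429/24276*17447 = -601841749763/24276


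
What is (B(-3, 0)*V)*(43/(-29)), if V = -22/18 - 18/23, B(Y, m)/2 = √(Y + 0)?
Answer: 35690*I*√3/6003 ≈ 10.298*I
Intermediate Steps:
B(Y, m) = 2*√Y (B(Y, m) = 2*√(Y + 0) = 2*√Y)
V = -415/207 (V = -22*1/18 - 18*1/23 = -11/9 - 18/23 = -415/207 ≈ -2.0048)
(B(-3, 0)*V)*(43/(-29)) = ((2*√(-3))*(-415/207))*(43/(-29)) = ((2*(I*√3))*(-415/207))*(43*(-1/29)) = ((2*I*√3)*(-415/207))*(-43/29) = -830*I*√3/207*(-43/29) = 35690*I*√3/6003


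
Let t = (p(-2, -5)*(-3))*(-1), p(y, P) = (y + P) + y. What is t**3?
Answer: -19683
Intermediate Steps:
p(y, P) = P + 2*y (p(y, P) = (P + y) + y = P + 2*y)
t = -27 (t = ((-5 + 2*(-2))*(-3))*(-1) = ((-5 - 4)*(-3))*(-1) = -9*(-3)*(-1) = 27*(-1) = -27)
t**3 = (-27)**3 = -19683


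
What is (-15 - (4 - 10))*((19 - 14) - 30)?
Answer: 225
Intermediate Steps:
(-15 - (4 - 10))*((19 - 14) - 30) = (-15 - 1*(-6))*(5 - 30) = (-15 + 6)*(-25) = -9*(-25) = 225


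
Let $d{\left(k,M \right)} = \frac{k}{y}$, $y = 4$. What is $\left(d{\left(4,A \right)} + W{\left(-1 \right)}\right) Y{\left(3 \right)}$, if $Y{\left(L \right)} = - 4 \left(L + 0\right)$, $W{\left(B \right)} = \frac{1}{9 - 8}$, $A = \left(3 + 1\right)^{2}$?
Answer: $-24$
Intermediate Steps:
$A = 16$ ($A = 4^{2} = 16$)
$W{\left(B \right)} = 1$ ($W{\left(B \right)} = 1^{-1} = 1$)
$Y{\left(L \right)} = - 4 L$
$d{\left(k,M \right)} = \frac{k}{4}$
$\left(d{\left(4,A \right)} + W{\left(-1 \right)}\right) Y{\left(3 \right)} = \left(\frac{1}{4} \cdot 4 + 1\right) \left(\left(-4\right) 3\right) = \left(1 + 1\right) \left(-12\right) = 2 \left(-12\right) = -24$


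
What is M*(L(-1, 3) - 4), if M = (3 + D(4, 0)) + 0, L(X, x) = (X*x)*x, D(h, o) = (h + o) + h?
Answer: -143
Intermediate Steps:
D(h, o) = o + 2*h
L(X, x) = X*x²
M = 11 (M = (3 + (0 + 2*4)) + 0 = (3 + (0 + 8)) + 0 = (3 + 8) + 0 = 11 + 0 = 11)
M*(L(-1, 3) - 4) = 11*(-1*3² - 4) = 11*(-1*9 - 4) = 11*(-9 - 4) = 11*(-13) = -143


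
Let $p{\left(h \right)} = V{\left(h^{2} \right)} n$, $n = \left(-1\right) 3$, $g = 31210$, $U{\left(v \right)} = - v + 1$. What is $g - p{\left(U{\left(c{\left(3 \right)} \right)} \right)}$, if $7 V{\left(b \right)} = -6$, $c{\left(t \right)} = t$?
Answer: $\frac{218452}{7} \approx 31207.0$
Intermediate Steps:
$V{\left(b \right)} = - \frac{6}{7}$ ($V{\left(b \right)} = \frac{1}{7} \left(-6\right) = - \frac{6}{7}$)
$U{\left(v \right)} = 1 - v$
$n = -3$
$p{\left(h \right)} = \frac{18}{7}$ ($p{\left(h \right)} = \left(- \frac{6}{7}\right) \left(-3\right) = \frac{18}{7}$)
$g - p{\left(U{\left(c{\left(3 \right)} \right)} \right)} = 31210 - \frac{18}{7} = \frac{218452}{7}$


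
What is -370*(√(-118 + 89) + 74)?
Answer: -27380 - 370*I*√29 ≈ -27380.0 - 1992.5*I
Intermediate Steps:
-370*(√(-118 + 89) + 74) = -370*(√(-29) + 74) = -370*(I*√29 + 74) = -370*(74 + I*√29) = -27380 - 370*I*√29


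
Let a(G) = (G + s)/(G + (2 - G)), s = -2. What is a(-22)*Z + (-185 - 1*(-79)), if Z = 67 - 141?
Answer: 782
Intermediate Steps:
Z = -74
a(G) = -1 + G/2 (a(G) = (G - 2)/(G + (2 - G)) = (-2 + G)/2 = (-2 + G)*(½) = -1 + G/2)
a(-22)*Z + (-185 - 1*(-79)) = (-1 + (½)*(-22))*(-74) + (-185 - 1*(-79)) = (-1 - 11)*(-74) + (-185 + 79) = -12*(-74) - 106 = 888 - 106 = 782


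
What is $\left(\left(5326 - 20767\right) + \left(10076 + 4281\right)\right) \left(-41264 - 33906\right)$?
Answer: $81484280$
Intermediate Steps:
$\left(\left(5326 - 20767\right) + \left(10076 + 4281\right)\right) \left(-41264 - 33906\right) = \left(\left(5326 - 20767\right) + 14357\right) \left(-75170\right) = \left(-15441 + 14357\right) \left(-75170\right) = \left(-1084\right) \left(-75170\right) = 81484280$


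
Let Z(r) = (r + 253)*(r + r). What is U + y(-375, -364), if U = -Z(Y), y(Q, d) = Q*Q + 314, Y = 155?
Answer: 14459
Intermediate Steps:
Z(r) = 2*r*(253 + r) (Z(r) = (253 + r)*(2*r) = 2*r*(253 + r))
y(Q, d) = 314 + Q**2 (y(Q, d) = Q**2 + 314 = 314 + Q**2)
U = -126480 (U = -2*155*(253 + 155) = -2*155*408 = -1*126480 = -126480)
U + y(-375, -364) = -126480 + (314 + (-375)**2) = -126480 + (314 + 140625) = -126480 + 140939 = 14459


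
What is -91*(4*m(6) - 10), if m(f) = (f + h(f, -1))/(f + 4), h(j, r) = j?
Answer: 2366/5 ≈ 473.20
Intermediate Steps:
m(f) = 2*f/(4 + f) (m(f) = (f + f)/(f + 4) = (2*f)/(4 + f) = 2*f/(4 + f))
-91*(4*m(6) - 10) = -91*(4*(2*6/(4 + 6)) - 10) = -91*(4*(2*6/10) - 10) = -91*(4*(2*6*(⅒)) - 10) = -91*(4*(6/5) - 10) = -91*(24/5 - 10) = -91*(-26/5) = 2366/5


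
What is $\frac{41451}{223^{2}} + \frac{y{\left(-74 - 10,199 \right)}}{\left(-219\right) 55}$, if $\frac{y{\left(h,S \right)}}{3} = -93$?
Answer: $\frac{171050562}{199661935} \approx 0.8567$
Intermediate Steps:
$y{\left(h,S \right)} = -279$ ($y{\left(h,S \right)} = 3 \left(-93\right) = -279$)
$\frac{41451}{223^{2}} + \frac{y{\left(-74 - 10,199 \right)}}{\left(-219\right) 55} = \frac{41451}{223^{2}} - \frac{279}{\left(-219\right) 55} = \frac{41451}{49729} - \frac{279}{-12045} = 41451 \cdot \frac{1}{49729} - - \frac{93}{4015} = \frac{41451}{49729} + \frac{93}{4015} = \frac{171050562}{199661935}$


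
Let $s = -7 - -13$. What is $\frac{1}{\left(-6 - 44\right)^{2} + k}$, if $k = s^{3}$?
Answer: $\frac{1}{2716} \approx 0.00036819$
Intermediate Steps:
$s = 6$ ($s = -7 + 13 = 6$)
$k = 216$ ($k = 6^{3} = 216$)
$\frac{1}{\left(-6 - 44\right)^{2} + k} = \frac{1}{\left(-6 - 44\right)^{2} + 216} = \frac{1}{\left(-50\right)^{2} + 216} = \frac{1}{2500 + 216} = \frac{1}{2716}$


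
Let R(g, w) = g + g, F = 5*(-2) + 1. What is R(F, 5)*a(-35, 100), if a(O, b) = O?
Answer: 630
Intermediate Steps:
F = -9 (F = -10 + 1 = -9)
R(g, w) = 2*g
R(F, 5)*a(-35, 100) = (2*(-9))*(-35) = -18*(-35) = 630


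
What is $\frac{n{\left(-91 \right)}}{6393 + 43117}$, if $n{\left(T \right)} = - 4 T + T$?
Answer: $\frac{273}{49510} \approx 0.005514$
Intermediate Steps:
$n{\left(T \right)} = - 3 T$
$\frac{n{\left(-91 \right)}}{6393 + 43117} = \frac{\left(-3\right) \left(-91\right)}{6393 + 43117} = \frac{273}{49510}$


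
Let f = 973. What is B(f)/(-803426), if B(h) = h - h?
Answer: 0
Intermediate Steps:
B(h) = 0
B(f)/(-803426) = 0/(-803426) = 0*(-1/803426) = 0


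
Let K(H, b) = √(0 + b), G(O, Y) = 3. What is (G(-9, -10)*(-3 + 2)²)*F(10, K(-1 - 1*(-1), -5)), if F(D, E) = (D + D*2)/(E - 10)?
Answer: -60/7 - 6*I*√5/7 ≈ -8.5714 - 1.9166*I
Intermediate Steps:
K(H, b) = √b
F(D, E) = 3*D/(-10 + E) (F(D, E) = (D + 2*D)/(-10 + E) = (3*D)/(-10 + E) = 3*D/(-10 + E))
(G(-9, -10)*(-3 + 2)²)*F(10, K(-1 - 1*(-1), -5)) = (3*(-3 + 2)²)*(3*10/(-10 + √(-5))) = (3*(-1)²)*(3*10/(-10 + I*√5)) = (3*1)*(30/(-10 + I*√5)) = 3*(30/(-10 + I*√5)) = 90/(-10 + I*√5)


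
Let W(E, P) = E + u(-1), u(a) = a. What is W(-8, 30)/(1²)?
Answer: -9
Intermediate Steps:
W(E, P) = -1 + E (W(E, P) = E - 1 = -1 + E)
W(-8, 30)/(1²) = (-1 - 8)/(1²) = -9/1 = -9*1 = -9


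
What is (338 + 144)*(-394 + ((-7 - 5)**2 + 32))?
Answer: -105076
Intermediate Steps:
(338 + 144)*(-394 + ((-7 - 5)**2 + 32)) = 482*(-394 + ((-12)**2 + 32)) = 482*(-394 + (144 + 32)) = 482*(-394 + 176) = 482*(-218) = -105076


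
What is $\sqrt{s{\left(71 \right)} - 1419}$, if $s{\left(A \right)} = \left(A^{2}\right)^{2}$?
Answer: $\sqrt{25410262} \approx 5040.9$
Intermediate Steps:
$s{\left(A \right)} = A^{4}$
$\sqrt{s{\left(71 \right)} - 1419} = \sqrt{71^{4} - 1419} = \sqrt{25411681 - 1419} = \sqrt{25410262}$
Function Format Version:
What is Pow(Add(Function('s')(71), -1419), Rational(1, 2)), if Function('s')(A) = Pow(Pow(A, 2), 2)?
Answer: Pow(25410262, Rational(1, 2)) ≈ 5040.9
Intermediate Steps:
Function('s')(A) = Pow(A, 4)
Pow(Add(Function('s')(71), -1419), Rational(1, 2)) = Pow(Add(Pow(71, 4), -1419), Rational(1, 2)) = Pow(Add(25411681, -1419), Rational(1, 2)) = Pow(25410262, Rational(1, 2))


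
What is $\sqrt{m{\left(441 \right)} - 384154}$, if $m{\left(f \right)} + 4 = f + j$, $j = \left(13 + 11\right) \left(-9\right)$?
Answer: $11 i \sqrt{3173} \approx 619.62 i$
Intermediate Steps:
$j = -216$ ($j = 24 \left(-9\right) = -216$)
$m{\left(f \right)} = -220 + f$ ($m{\left(f \right)} = -4 + \left(f - 216\right) = -4 + \left(-216 + f\right) = -220 + f$)
$\sqrt{m{\left(441 \right)} - 384154} = \sqrt{\left(-220 + 441\right) - 384154} = \sqrt{221 - 384154} = \sqrt{-383933} = 11 i \sqrt{3173}$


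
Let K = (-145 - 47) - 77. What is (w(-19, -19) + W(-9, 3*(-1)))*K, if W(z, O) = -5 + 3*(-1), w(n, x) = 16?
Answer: -2152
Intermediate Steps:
K = -269 (K = -192 - 77 = -269)
W(z, O) = -8 (W(z, O) = -5 - 3 = -8)
(w(-19, -19) + W(-9, 3*(-1)))*K = (16 - 8)*(-269) = 8*(-269) = -2152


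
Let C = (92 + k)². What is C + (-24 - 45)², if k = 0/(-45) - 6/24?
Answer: 210865/16 ≈ 13179.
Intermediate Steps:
k = -¼ (k = 0*(-1/45) - 6*1/24 = 0 - ¼ = -¼ ≈ -0.25000)
C = 134689/16 (C = (92 - ¼)² = (367/4)² = 134689/16 ≈ 8418.1)
C + (-24 - 45)² = 134689/16 + (-24 - 45)² = 134689/16 + (-69)² = 134689/16 + 4761 = 210865/16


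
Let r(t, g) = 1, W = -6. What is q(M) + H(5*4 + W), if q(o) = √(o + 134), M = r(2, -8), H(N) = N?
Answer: 14 + 3*√15 ≈ 25.619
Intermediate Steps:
M = 1
q(o) = √(134 + o)
q(M) + H(5*4 + W) = √(134 + 1) + (5*4 - 6) = √135 + (20 - 6) = 3*√15 + 14 = 14 + 3*√15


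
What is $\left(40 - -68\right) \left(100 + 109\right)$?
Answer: $22572$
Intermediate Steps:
$\left(40 - -68\right) \left(100 + 109\right) = \left(40 + 68\right) 209 = 108 \cdot 209 = 22572$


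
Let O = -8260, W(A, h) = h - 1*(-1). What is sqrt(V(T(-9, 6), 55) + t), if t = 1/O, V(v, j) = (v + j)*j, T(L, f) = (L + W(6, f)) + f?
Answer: sqrt(55349638435)/4130 ≈ 56.965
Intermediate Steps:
W(A, h) = 1 + h (W(A, h) = h + 1 = 1 + h)
T(L, f) = 1 + L + 2*f (T(L, f) = (L + (1 + f)) + f = (1 + L + f) + f = 1 + L + 2*f)
V(v, j) = j*(j + v) (V(v, j) = (j + v)*j = j*(j + v))
t = -1/8260 (t = 1/(-8260) = -1/8260 ≈ -0.00012107)
sqrt(V(T(-9, 6), 55) + t) = sqrt(55*(55 + (1 - 9 + 2*6)) - 1/8260) = sqrt(55*(55 + (1 - 9 + 12)) - 1/8260) = sqrt(55*(55 + 4) - 1/8260) = sqrt(55*59 - 1/8260) = sqrt(3245 - 1/8260) = sqrt(26803699/8260) = sqrt(55349638435)/4130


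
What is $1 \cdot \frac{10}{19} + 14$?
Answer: $\frac{276}{19} \approx 14.526$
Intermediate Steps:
$1 \cdot \frac{10}{19} + 14 = \frac{10}{19} + 14 = \frac{276}{19}$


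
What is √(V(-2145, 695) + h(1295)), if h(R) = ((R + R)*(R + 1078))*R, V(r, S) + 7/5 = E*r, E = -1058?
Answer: √199035751465/5 ≈ 89227.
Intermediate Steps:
V(r, S) = -7/5 - 1058*r
h(R) = 2*R²*(1078 + R) (h(R) = ((2*R)*(1078 + R))*R = (2*R*(1078 + R))*R = 2*R²*(1078 + R))
√(V(-2145, 695) + h(1295)) = √((-7/5 - 1058*(-2145)) + 2*1295²*(1078 + 1295)) = √((-7/5 + 2269410) + 2*1677025*2373) = √(11347043/5 + 7959160650) = √(39807150293/5) = √199035751465/5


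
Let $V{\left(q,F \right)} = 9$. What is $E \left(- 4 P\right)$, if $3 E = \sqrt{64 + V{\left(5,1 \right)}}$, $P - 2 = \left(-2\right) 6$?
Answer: $\frac{40 \sqrt{73}}{3} \approx 113.92$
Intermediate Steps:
$P = -10$ ($P = 2 - 12 = -10$)
$E = \frac{\sqrt{73}}{3}$ ($E = \frac{\sqrt{64 + 9}}{3} = \frac{\sqrt{73}}{3} \approx 2.848$)
$E \left(- 4 P\right) = \frac{\sqrt{73}}{3} \left(\left(-4\right) \left(-10\right)\right) = \frac{\sqrt{73}}{3} \cdot 40 = \frac{40 \sqrt{73}}{3}$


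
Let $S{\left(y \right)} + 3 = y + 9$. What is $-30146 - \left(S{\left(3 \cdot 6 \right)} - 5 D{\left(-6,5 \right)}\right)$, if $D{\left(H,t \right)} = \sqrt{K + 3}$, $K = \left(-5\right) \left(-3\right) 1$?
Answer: $-30170 + 15 \sqrt{2} \approx -30149.0$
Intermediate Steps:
$K = 15$ ($K = 15 \cdot 1 = 15$)
$D{\left(H,t \right)} = 3 \sqrt{2}$ ($D{\left(H,t \right)} = \sqrt{15 + 3} = \sqrt{18} = 3 \sqrt{2}$)
$S{\left(y \right)} = 6 + y$ ($S{\left(y \right)} = -3 + \left(y + 9\right) = -3 + \left(9 + y\right) = 6 + y$)
$-30146 - \left(S{\left(3 \cdot 6 \right)} - 5 D{\left(-6,5 \right)}\right) = -30146 - \left(\left(6 + 3 \cdot 6\right) - 5 \cdot 3 \sqrt{2}\right) = -30146 - \left(\left(6 + 18\right) - 15 \sqrt{2}\right) = -30146 - \left(24 - 15 \sqrt{2}\right) = -30170 + 15 \sqrt{2}$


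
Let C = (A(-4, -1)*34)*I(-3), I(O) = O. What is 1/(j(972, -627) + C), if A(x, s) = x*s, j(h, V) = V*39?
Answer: -1/24861 ≈ -4.0224e-5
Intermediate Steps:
j(h, V) = 39*V
A(x, s) = s*x
C = -408 (C = (-1*(-4)*34)*(-3) = (4*34)*(-3) = 136*(-3) = -408)
1/(j(972, -627) + C) = 1/(39*(-627) - 408) = 1/(-24453 - 408) = 1/(-24861) = -1/24861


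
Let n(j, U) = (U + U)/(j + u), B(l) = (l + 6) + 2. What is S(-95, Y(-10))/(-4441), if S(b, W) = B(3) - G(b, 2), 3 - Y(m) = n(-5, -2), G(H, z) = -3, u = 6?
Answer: -14/4441 ≈ -0.0031524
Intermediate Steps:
B(l) = 8 + l (B(l) = (6 + l) + 2 = 8 + l)
n(j, U) = 2*U/(6 + j) (n(j, U) = (U + U)/(j + 6) = (2*U)/(6 + j) = 2*U/(6 + j))
Y(m) = 7 (Y(m) = 3 - 2*(-2)/(6 - 5) = 3 - 2*(-2)/1 = 3 - 2*(-2) = 3 - 1*(-4) = 3 + 4 = 7)
S(b, W) = 14 (S(b, W) = (8 + 3) - 1*(-3) = 11 + 3 = 14)
S(-95, Y(-10))/(-4441) = 14/(-4441) = 14*(-1/4441) = -14/4441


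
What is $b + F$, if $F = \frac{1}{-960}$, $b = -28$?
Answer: $- \frac{26881}{960} \approx -28.001$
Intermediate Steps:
$F = - \frac{1}{960} \approx -0.0010417$
$b + F = -28 - \frac{1}{960} = - \frac{26881}{960}$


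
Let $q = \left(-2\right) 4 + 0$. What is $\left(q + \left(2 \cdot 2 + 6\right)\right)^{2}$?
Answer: $4$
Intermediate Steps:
$q = -8$ ($q = -8 + 0 = -8$)
$\left(q + \left(2 \cdot 2 + 6\right)\right)^{2} = \left(-8 + \left(2 \cdot 2 + 6\right)\right)^{2} = \left(-8 + \left(4 + 6\right)\right)^{2} = \left(-8 + 10\right)^{2} = 2^{2} = 4$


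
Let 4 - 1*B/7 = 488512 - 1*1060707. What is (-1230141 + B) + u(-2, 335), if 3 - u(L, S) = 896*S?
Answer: 2475095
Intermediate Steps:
u(L, S) = 3 - 896*S
B = 4005393 (B = 28 - 7*(488512 - 1*1060707) = 28 - 7*(488512 - 1060707) = 28 - 7*(-572195) = 28 + 4005365 = 4005393)
(-1230141 + B) + u(-2, 335) = (-1230141 + 4005393) + (3 - 896*335) = 2775252 + (3 - 300160) = 2775252 - 300157 = 2475095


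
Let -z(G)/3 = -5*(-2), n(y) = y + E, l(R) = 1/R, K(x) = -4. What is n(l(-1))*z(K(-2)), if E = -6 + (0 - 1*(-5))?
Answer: 60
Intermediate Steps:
E = -1 (E = -6 + (0 + 5) = -6 + 5 = -1)
n(y) = -1 + y (n(y) = y - 1 = -1 + y)
z(G) = -30 (z(G) = -(-15)*(-2) = -3*10 = -30)
n(l(-1))*z(K(-2)) = (-1 + 1/(-1))*(-30) = (-1 - 1)*(-30) = -2*(-30) = 60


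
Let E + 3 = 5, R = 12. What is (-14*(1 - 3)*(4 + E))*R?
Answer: 2016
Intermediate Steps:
E = 2 (E = -3 + 5 = 2)
(-14*(1 - 3)*(4 + E))*R = -14*(1 - 3)*(4 + 2)*12 = -(-28)*6*12 = -14*(-12)*12 = 168*12 = 2016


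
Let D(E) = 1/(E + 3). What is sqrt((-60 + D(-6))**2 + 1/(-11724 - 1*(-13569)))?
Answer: sqrt(1376781230)/615 ≈ 60.333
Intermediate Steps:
D(E) = 1/(3 + E)
sqrt((-60 + D(-6))**2 + 1/(-11724 - 1*(-13569))) = sqrt((-60 + 1/(3 - 6))**2 + 1/(-11724 - 1*(-13569))) = sqrt((-60 + 1/(-3))**2 + 1/(-11724 + 13569)) = sqrt((-60 - 1/3)**2 + 1/1845) = sqrt((-181/3)**2 + 1/1845) = sqrt(32761/9 + 1/1845) = sqrt(6716006/1845) = sqrt(1376781230)/615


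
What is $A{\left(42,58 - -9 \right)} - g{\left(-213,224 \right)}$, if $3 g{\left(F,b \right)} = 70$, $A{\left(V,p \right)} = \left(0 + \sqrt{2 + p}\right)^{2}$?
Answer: $\frac{137}{3} \approx 45.667$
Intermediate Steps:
$A{\left(V,p \right)} = 2 + p$ ($A{\left(V,p \right)} = \left(\sqrt{2 + p}\right)^{2} = 2 + p$)
$g{\left(F,b \right)} = \frac{70}{3}$ ($g{\left(F,b \right)} = \frac{1}{3} \cdot 70 = \frac{70}{3}$)
$A{\left(42,58 - -9 \right)} - g{\left(-213,224 \right)} = \left(2 + \left(58 - -9\right)\right) - \frac{70}{3} = \left(2 + \left(58 + 9\right)\right) - \frac{70}{3} = \left(2 + 67\right) - \frac{70}{3} = 69 - \frac{70}{3} = \frac{137}{3}$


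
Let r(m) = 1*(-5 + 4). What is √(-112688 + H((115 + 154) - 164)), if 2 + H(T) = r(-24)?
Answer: I*√112691 ≈ 335.69*I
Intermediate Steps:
r(m) = -1 (r(m) = 1*(-1) = -1)
H(T) = -3 (H(T) = -2 - 1 = -3)
√(-112688 + H((115 + 154) - 164)) = √(-112688 - 3) = √(-112691) = I*√112691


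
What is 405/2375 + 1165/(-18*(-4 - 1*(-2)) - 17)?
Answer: 29206/475 ≈ 61.486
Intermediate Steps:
405/2375 + 1165/(-18*(-4 - 1*(-2)) - 17) = 405*(1/2375) + 1165/(-18*(-4 + 2) - 17) = 81/475 + 1165/(-18*(-2) - 17) = 81/475 + 1165/(36 - 17) = 81/475 + 1165/19 = 29206/475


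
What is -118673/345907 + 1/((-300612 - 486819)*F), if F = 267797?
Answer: -25024772449020118/72941983125087849 ≈ -0.34308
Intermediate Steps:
-118673/345907 + 1/((-300612 - 486819)*F) = -118673/345907 + 1/(-300612 - 486819*267797) = -118673*1/345907 + (1/267797)/(-787431) = -118673/345907 - 1/787431*1/267797 = -118673/345907 - 1/210871659507 = -25024772449020118/72941983125087849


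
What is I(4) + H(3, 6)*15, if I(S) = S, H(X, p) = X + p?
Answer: 139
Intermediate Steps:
I(4) + H(3, 6)*15 = 4 + (3 + 6)*15 = 4 + 9*15 = 4 + 135 = 139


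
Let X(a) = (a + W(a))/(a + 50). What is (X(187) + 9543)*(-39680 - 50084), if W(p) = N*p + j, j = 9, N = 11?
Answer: -67740223072/79 ≈ -8.5747e+8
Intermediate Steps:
W(p) = 9 + 11*p (W(p) = 11*p + 9 = 9 + 11*p)
X(a) = (9 + 12*a)/(50 + a) (X(a) = (a + (9 + 11*a))/(a + 50) = (9 + 12*a)/(50 + a))
(X(187) + 9543)*(-39680 - 50084) = (3*(3 + 4*187)/(50 + 187) + 9543)*(-39680 - 50084) = (3*(3 + 748)/237 + 9543)*(-89764) = (3*(1/237)*751 + 9543)*(-89764) = (751/79 + 9543)*(-89764) = (754648/79)*(-89764) = -67740223072/79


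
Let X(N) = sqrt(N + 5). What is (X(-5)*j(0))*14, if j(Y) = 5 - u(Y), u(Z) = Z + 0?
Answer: 0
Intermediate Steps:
X(N) = sqrt(5 + N)
u(Z) = Z
j(Y) = 5 - Y
(X(-5)*j(0))*14 = (sqrt(5 - 5)*(5 - 1*0))*14 = (sqrt(0)*(5 + 0))*14 = (0*5)*14 = 0*14 = 0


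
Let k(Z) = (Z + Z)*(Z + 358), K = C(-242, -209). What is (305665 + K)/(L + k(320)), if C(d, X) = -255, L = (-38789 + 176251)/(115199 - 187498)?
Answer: 11040418795/15685922309 ≈ 0.70384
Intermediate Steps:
L = -137462/72299 (L = 137462/(-72299) = 137462*(-1/72299) = -137462/72299 ≈ -1.9013)
K = -255
k(Z) = 2*Z*(358 + Z) (k(Z) = (2*Z)*(358 + Z) = 2*Z*(358 + Z))
(305665 + K)/(L + k(320)) = (305665 - 255)/(-137462/72299 + 2*320*(358 + 320)) = 305410/(-137462/72299 + 2*320*678) = 305410/(-137462/72299 + 433920) = 305410/(31371844618/72299) = 305410*(72299/31371844618) = 11040418795/15685922309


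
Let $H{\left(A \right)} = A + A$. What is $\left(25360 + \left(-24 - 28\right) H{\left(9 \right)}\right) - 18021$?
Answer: $6403$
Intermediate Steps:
$H{\left(A \right)} = 2 A$
$\left(25360 + \left(-24 - 28\right) H{\left(9 \right)}\right) - 18021 = \left(25360 + \left(-24 - 28\right) 2 \cdot 9\right) - 18021 = \left(25360 - 936\right) - 18021 = 24424 - 18021 = 6403$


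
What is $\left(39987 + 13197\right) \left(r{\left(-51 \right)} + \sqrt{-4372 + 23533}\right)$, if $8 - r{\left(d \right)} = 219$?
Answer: $-11221824 + 159552 \sqrt{2129} \approx -3.8599 \cdot 10^{6}$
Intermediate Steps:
$r{\left(d \right)} = -211$ ($r{\left(d \right)} = 8 - 219 = -211$)
$\left(39987 + 13197\right) \left(r{\left(-51 \right)} + \sqrt{-4372 + 23533}\right) = \left(39987 + 13197\right) \left(-211 + \sqrt{-4372 + 23533}\right) = 53184 \left(-211 + \sqrt{19161}\right) = 53184 \left(-211 + 3 \sqrt{2129}\right) = -11221824 + 159552 \sqrt{2129}$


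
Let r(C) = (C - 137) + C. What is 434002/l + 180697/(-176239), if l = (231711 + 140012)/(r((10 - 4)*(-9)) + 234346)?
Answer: 17905868490547347/65512089797 ≈ 2.7332e+5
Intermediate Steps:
r(C) = -137 + 2*C (r(C) = (-137 + C) + C = -137 + 2*C)
l = 371723/234101 (l = (231711 + 140012)/((-137 + 2*((10 - 4)*(-9))) + 234346) = 371723/((-137 + 2*(6*(-9))) + 234346) = 371723/((-137 + 2*(-54)) + 234346) = 371723/((-137 - 108) + 234346) = 371723/(-245 + 234346) = 371723/234101 ≈ 1.5879)
434002/l + 180697/(-176239) = 434002/(371723/234101) + 180697/(-176239) = 434002*(234101/371723) + 180697*(-1/176239) = 101600302202/371723 - 180697/176239 = 17905868490547347/65512089797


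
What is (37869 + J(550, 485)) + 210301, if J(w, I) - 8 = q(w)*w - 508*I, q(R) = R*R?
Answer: 166376798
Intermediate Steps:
q(R) = R²
J(w, I) = 8 + w³ - 508*I (J(w, I) = 8 + (w²*w - 508*I) = 8 + (w³ - 508*I) = 8 + w³ - 508*I)
(37869 + J(550, 485)) + 210301 = (37869 + (8 + 550³ - 508*485)) + 210301 = (37869 + (8 + 166375000 - 246380)) + 210301 = (37869 + 166128628) + 210301 = 166166497 + 210301 = 166376798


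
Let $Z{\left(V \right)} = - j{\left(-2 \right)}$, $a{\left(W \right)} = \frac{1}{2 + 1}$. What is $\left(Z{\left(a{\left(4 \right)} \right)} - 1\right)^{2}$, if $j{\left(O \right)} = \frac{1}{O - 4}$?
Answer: $\frac{25}{36} \approx 0.69444$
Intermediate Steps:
$j{\left(O \right)} = \frac{1}{-4 + O}$
$a{\left(W \right)} = \frac{1}{3}$
$Z{\left(V \right)} = \frac{1}{6}$ ($Z{\left(V \right)} = - \frac{1}{-4 - 2} = - \frac{1}{-6} = \left(-1\right) \left(- \frac{1}{6}\right) = \frac{1}{6}$)
$\left(Z{\left(a{\left(4 \right)} \right)} - 1\right)^{2} = \left(\frac{1}{6} - 1\right)^{2} = \left(- \frac{5}{6}\right)^{2} = \frac{25}{36}$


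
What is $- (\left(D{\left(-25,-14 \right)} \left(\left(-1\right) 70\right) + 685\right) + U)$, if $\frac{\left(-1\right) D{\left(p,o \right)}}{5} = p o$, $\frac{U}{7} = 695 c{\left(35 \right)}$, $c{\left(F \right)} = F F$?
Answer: $-6082810$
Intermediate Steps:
$c{\left(F \right)} = F^{2}$
$U = 5959625$ ($U = 7 \cdot 695 \cdot 35^{2} = 7 \cdot 695 \cdot 1225 = 7 \cdot 851375 = 5959625$)
$D{\left(p,o \right)} = - 5 o p$ ($D{\left(p,o \right)} = - 5 p o = - 5 o p$)
$- (\left(D{\left(-25,-14 \right)} \left(\left(-1\right) 70\right) + 685\right) + U) = - (\left(\left(-5\right) \left(-14\right) \left(-25\right) \left(\left(-1\right) 70\right) + 685\right) + 5959625) = - (\left(\left(-1750\right) \left(-70\right) + 685\right) + 5959625) = - (\left(122500 + 685\right) + 5959625) = - (123185 + 5959625) = \left(-1\right) 6082810 = -6082810$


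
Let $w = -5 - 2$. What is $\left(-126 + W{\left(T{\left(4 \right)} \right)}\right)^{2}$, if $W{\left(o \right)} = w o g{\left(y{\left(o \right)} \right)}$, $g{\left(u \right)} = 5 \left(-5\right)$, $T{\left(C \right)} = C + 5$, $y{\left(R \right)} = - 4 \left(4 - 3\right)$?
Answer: $2099601$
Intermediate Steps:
$y{\left(R \right)} = -4$ ($y{\left(R \right)} = \left(-4\right) 1 = -4$)
$w = -7$ ($w = -5 - 2 = -7$)
$T{\left(C \right)} = 5 + C$
$g{\left(u \right)} = -25$
$W{\left(o \right)} = 175 o$ ($W{\left(o \right)} = - 7 o \left(-25\right) = 175 o$)
$\left(-126 + W{\left(T{\left(4 \right)} \right)}\right)^{2} = \left(-126 + 175 \left(5 + 4\right)\right)^{2} = \left(-126 + 175 \cdot 9\right)^{2} = \left(-126 + 1575\right)^{2} = 1449^{2} = 2099601$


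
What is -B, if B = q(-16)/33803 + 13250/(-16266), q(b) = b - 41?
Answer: 224408456/274919799 ≈ 0.81627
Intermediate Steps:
q(b) = -41 + b
B = -224408456/274919799 (B = (-41 - 16)/33803 + 13250/(-16266) = -57*1/33803 + 13250*(-1/16266) = -57/33803 - 6625/8133 = -224408456/274919799 ≈ -0.81627)
-B = -1*(-224408456/274919799) = 224408456/274919799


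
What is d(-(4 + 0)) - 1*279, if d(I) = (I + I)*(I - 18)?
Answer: -103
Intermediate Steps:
d(I) = 2*I*(-18 + I) (d(I) = (2*I)*(-18 + I) = 2*I*(-18 + I))
d(-(4 + 0)) - 1*279 = 2*(-(4 + 0))*(-18 - (4 + 0)) - 1*279 = 2*(-1*4)*(-18 - 1*4) - 279 = 2*(-4)*(-18 - 4) - 279 = 2*(-4)*(-22) - 279 = 176 - 279 = -103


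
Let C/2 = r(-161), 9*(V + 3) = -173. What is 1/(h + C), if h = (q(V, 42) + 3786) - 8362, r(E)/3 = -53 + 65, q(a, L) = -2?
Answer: -1/4506 ≈ -0.00022193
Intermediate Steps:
V = -200/9 (V = -3 + (1/9)*(-173) = -3 - 173/9 = -200/9 ≈ -22.222)
r(E) = 36 (r(E) = 3*(-53 + 65) = 3*12 = 36)
h = -4578 (h = (-2 + 3786) - 8362 = 3784 - 8362 = -4578)
C = 72 (C = 2*36 = 72)
1/(h + C) = 1/(-4578 + 72) = 1/(-4506) = -1/4506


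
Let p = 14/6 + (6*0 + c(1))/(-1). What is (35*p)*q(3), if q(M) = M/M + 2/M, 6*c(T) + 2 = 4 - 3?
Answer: 875/6 ≈ 145.83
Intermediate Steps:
c(T) = -⅙ (c(T) = -⅓ + (4 - 3)/6 = -⅓ + (⅙)*1 = -⅓ + ⅙ = -⅙)
q(M) = 1 + 2/M
p = 5/2 (p = 14/6 + (6*0 - ⅙)/(-1) = 14*(⅙) + (0 - ⅙)*(-1) = 7/3 - ⅙*(-1) = 7/3 + ⅙ = 5/2 ≈ 2.5000)
(35*p)*q(3) = (35*(5/2))*((2 + 3)/3) = 175*((⅓)*5)/2 = (175/2)*(5/3) = 875/6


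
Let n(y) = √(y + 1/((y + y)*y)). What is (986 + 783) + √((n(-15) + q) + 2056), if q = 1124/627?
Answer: 1769 + √(80897797200 + 1310430*I*√13498)/6270 ≈ 1814.4 + 0.042686*I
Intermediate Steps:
n(y) = √(y + 1/(2*y²)) (n(y) = √(y + 1/(((2*y))*y)) = √(y + (1/(2*y))/y) = √(y + 1/(2*y²)))
q = 1124/627 (q = 1124*(1/627) = 1124/627 ≈ 1.7927)
(986 + 783) + √((n(-15) + q) + 2056) = (986 + 783) + √((√(2/(-15)² + 4*(-15))/2 + 1124/627) + 2056) = 1769 + √((√(2*(1/225) - 60)/2 + 1124/627) + 2056) = 1769 + √((√(2/225 - 60)/2 + 1124/627) + 2056) = 1769 + √((√(-13498/225)/2 + 1124/627) + 2056) = 1769 + √(((I*√13498/15)/2 + 1124/627) + 2056) = 1769 + √((I*√13498/30 + 1124/627) + 2056) = 1769 + √((1124/627 + I*√13498/30) + 2056) = 1769 + √(1290236/627 + I*√13498/30)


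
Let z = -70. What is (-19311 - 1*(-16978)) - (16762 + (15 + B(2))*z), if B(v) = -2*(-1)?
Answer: -17905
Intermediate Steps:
B(v) = 2
(-19311 - 1*(-16978)) - (16762 + (15 + B(2))*z) = (-19311 - 1*(-16978)) - (16762 + (15 + 2)*(-70)) = (-19311 + 16978) - (16762 + 17*(-70)) = -2333 - (16762 - 1190) = -2333 - 1*15572 = -2333 - 15572 = -17905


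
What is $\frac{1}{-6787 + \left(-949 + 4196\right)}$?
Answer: $- \frac{1}{3540} \approx -0.00028249$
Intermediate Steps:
$\frac{1}{-6787 + \left(-949 + 4196\right)} = \frac{1}{-6787 + 3247} = \frac{1}{-3540} = - \frac{1}{3540}$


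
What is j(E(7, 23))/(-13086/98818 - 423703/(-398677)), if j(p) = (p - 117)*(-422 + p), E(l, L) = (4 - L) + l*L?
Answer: -34471905812750/4581549479 ≈ -7524.1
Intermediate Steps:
E(l, L) = 4 - L + L*l (E(l, L) = (4 - L) + L*l = 4 - L + L*l)
j(p) = (-422 + p)*(-117 + p) (j(p) = (-117 + p)*(-422 + p) = (-422 + p)*(-117 + p))
j(E(7, 23))/(-13086/98818 - 423703/(-398677)) = (49374 + (4 - 1*23 + 23*7)**2 - 539*(4 - 1*23 + 23*7))/(-13086/98818 - 423703/(-398677)) = (49374 + (4 - 23 + 161)**2 - 539*(4 - 23 + 161))/(-13086*1/98818 - 423703*(-1/398677)) = (49374 + 142**2 - 539*142)/(-6543/49409 + 423703/398677) = (49374 + 20164 - 76538)/(18326197916/19698231893) = -7000*19698231893/18326197916 = -34471905812750/4581549479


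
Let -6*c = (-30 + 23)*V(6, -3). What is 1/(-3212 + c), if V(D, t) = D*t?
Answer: -1/3233 ≈ -0.00030931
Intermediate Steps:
c = -21 (c = -(-30 + 23)*6*(-3)/6 = -(-7)*(-18)/6 = -⅙*126 = -21)
1/(-3212 + c) = 1/(-3212 - 21) = 1/(-3233) = -1/3233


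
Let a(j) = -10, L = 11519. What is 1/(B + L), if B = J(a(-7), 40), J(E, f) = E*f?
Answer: 1/11119 ≈ 8.9936e-5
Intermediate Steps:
B = -400 (B = -10*40 = -400)
1/(B + L) = 1/(-400 + 11519) = 1/11119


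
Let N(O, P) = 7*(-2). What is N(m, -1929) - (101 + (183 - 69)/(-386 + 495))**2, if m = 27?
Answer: -123887463/11881 ≈ -10427.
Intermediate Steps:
N(O, P) = -14
N(m, -1929) - (101 + (183 - 69)/(-386 + 495))**2 = -14 - (101 + (183 - 69)/(-386 + 495))**2 = -14 - (101 + 114/109)**2 = -14 - (11123/109)**2 = -14 - 1*123721129/11881 = -14 - 123721129/11881 = -123887463/11881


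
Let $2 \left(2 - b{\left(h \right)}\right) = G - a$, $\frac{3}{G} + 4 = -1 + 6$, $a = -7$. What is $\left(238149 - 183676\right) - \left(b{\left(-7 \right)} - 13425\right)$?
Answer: $67901$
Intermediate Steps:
$G = 3$ ($G = \frac{3}{-4 + \left(-1 + 6\right)} = \frac{3}{-4 + 5} = \frac{3}{1} = 3 \cdot 1 = 3$)
$b{\left(h \right)} = -3$ ($b{\left(h \right)} = 2 - \frac{3 - -7}{2} = 2 - \frac{3 + 7}{2} = 2 - 5 = -3$)
$\left(238149 - 183676\right) - \left(b{\left(-7 \right)} - 13425\right) = \left(238149 - 183676\right) - \left(-3 - 13425\right) = 54473 - -13428 = 54473 + 13428 = 67901$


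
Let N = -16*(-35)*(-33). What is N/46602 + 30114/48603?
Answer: 28066066/125833167 ≈ 0.22304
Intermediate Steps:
N = -18480 (N = 560*(-33) = -18480)
N/46602 + 30114/48603 = -18480/46602 + 30114/48603 = -18480*1/46602 + 30114*(1/48603) = -3080/7767 + 10038/16201 = 28066066/125833167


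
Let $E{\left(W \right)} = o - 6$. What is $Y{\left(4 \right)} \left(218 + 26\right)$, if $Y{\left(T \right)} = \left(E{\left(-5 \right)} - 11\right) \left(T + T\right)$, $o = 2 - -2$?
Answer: $-25376$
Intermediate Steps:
$o = 4$ ($o = 2 + 2 = 4$)
$E{\left(W \right)} = -2$ ($E{\left(W \right)} = 4 - 6 = -2$)
$Y{\left(T \right)} = - 26 T$ ($Y{\left(T \right)} = \left(-2 - 11\right) \left(T + T\right) = - 13 \cdot 2 T = - 26 T$)
$Y{\left(4 \right)} \left(218 + 26\right) = \left(-26\right) 4 \left(218 + 26\right) = \left(-104\right) 244 = -25376$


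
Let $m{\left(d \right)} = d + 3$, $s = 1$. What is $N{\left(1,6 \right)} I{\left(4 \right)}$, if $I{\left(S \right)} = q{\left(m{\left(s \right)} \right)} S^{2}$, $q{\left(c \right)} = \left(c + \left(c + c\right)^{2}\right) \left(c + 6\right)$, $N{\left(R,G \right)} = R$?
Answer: $10880$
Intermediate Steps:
$m{\left(d \right)} = 3 + d$
$q{\left(c \right)} = \left(6 + c\right) \left(c + 4 c^{2}\right)$ ($q{\left(c \right)} = \left(c + \left(2 c\right)^{2}\right) \left(6 + c\right) = \left(c + 4 c^{2}\right) \left(6 + c\right) = \left(6 + c\right) \left(c + 4 c^{2}\right)$)
$I{\left(S \right)} = 680 S^{2}$ ($I{\left(S \right)} = \left(3 + 1\right) \left(6 + 4 \left(3 + 1\right)^{2} + 25 \left(3 + 1\right)\right) S^{2} = 4 \left(6 + 4 \cdot 4^{2} + 25 \cdot 4\right) S^{2} = 4 \left(6 + 4 \cdot 16 + 100\right) S^{2} = 4 \left(6 + 64 + 100\right) S^{2} = 4 \cdot 170 S^{2} = 680 S^{2}$)
$N{\left(1,6 \right)} I{\left(4 \right)} = 1 \cdot 680 \cdot 4^{2} = 1 \cdot 680 \cdot 16 = 1 \cdot 10880 = 10880$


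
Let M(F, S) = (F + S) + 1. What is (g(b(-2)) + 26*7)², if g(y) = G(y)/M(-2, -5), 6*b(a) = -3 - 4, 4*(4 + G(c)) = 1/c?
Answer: 235530409/7056 ≈ 33380.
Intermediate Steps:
M(F, S) = 1 + F + S
G(c) = -4 + 1/(4*c) (G(c) = -4 + (1/c)/4 = -4 + 1/(4*c))
b(a) = -7/6 (b(a) = (-3 - 4)/6 = (⅙)*(-7) = -7/6)
g(y) = ⅔ - 1/(24*y) (g(y) = (-4 + 1/(4*y))/(1 - 2 - 5) = (-4 + 1/(4*y))/(-6) = (-4 + 1/(4*y))*(-⅙) = ⅔ - 1/(24*y))
(g(b(-2)) + 26*7)² = ((-1 + 16*(-7/6))/(24*(-7/6)) + 26*7)² = ((1/24)*(-6/7)*(-1 - 56/3) + 182)² = ((1/24)*(-6/7)*(-59/3) + 182)² = (59/84 + 182)² = (15347/84)² = 235530409/7056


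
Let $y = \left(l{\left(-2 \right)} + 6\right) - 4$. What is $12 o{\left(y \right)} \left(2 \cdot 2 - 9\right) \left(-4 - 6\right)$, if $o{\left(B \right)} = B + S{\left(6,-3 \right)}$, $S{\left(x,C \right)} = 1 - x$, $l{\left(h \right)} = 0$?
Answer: $-1800$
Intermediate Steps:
$y = 2$ ($y = \left(0 + 6\right) - 4 = 6 - 4 = 2$)
$o{\left(B \right)} = -5 + B$ ($o{\left(B \right)} = B + \left(1 - 6\right) = B - 5 = -5 + B$)
$12 o{\left(y \right)} \left(2 \cdot 2 - 9\right) \left(-4 - 6\right) = 12 \left(-5 + 2\right) \left(2 \cdot 2 - 9\right) \left(-4 - 6\right) = 12 \left(-3\right) \left(4 - 9\right) \left(-10\right) = - 36 \left(\left(-5\right) \left(-10\right)\right) = \left(-36\right) 50 = -1800$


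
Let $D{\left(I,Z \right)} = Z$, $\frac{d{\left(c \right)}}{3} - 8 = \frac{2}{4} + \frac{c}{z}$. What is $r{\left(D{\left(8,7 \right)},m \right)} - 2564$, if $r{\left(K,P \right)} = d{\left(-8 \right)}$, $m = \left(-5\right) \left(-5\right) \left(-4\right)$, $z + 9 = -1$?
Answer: $- \frac{25361}{10} \approx -2536.1$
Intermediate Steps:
$z = -10$ ($z = -9 - 1 = -10$)
$d{\left(c \right)} = \frac{51}{2} - \frac{3 c}{10}$ ($d{\left(c \right)} = 24 + 3 \left(\frac{2}{4} + \frac{c}{-10}\right) = 24 + 3 \left(2 \cdot \frac{1}{4} + c \left(- \frac{1}{10}\right)\right) = 24 + 3 \left(\frac{1}{2} - \frac{c}{10}\right) = 24 - \left(- \frac{3}{2} + \frac{3 c}{10}\right) = \frac{51}{2} - \frac{3 c}{10}$)
$m = -100$ ($m = 25 \left(-4\right) = -100$)
$r{\left(K,P \right)} = \frac{279}{10}$ ($r{\left(K,P \right)} = \frac{51}{2} - - \frac{12}{5} = \frac{51}{2} + \frac{12}{5} = \frac{279}{10}$)
$r{\left(D{\left(8,7 \right)},m \right)} - 2564 = \frac{279}{10} - 2564 = - \frac{25361}{10}$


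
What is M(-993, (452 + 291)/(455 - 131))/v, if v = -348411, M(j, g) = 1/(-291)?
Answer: 1/101387601 ≈ 9.8631e-9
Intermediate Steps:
M(j, g) = -1/291
M(-993, (452 + 291)/(455 - 131))/v = -1/291/(-348411) = -1/291*(-1/348411) = 1/101387601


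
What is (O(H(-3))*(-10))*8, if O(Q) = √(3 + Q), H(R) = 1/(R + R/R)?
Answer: -40*√10 ≈ -126.49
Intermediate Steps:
H(R) = 1/(1 + R) (H(R) = 1/(R + 1) = 1/(1 + R))
(O(H(-3))*(-10))*8 = (√(3 + 1/(1 - 3))*(-10))*8 = (√(3 + 1/(-2))*(-10))*8 = (√(3 - ½)*(-10))*8 = (√(5/2)*(-10))*8 = ((√10/2)*(-10))*8 = -5*√10*8 = -40*√10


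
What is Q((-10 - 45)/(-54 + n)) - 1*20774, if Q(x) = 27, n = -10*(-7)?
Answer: -20747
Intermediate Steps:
n = 70
Q((-10 - 45)/(-54 + n)) - 1*20774 = 27 - 1*20774 = 27 - 20774 = -20747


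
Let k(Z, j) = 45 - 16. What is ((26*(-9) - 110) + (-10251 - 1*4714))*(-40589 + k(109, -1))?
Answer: 620933040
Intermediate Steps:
k(Z, j) = 29
((26*(-9) - 110) + (-10251 - 1*4714))*(-40589 + k(109, -1)) = ((26*(-9) - 110) + (-10251 - 1*4714))*(-40589 + 29) = ((-234 - 110) + (-10251 - 4714))*(-40560) = (-344 - 14965)*(-40560) = -15309*(-40560) = 620933040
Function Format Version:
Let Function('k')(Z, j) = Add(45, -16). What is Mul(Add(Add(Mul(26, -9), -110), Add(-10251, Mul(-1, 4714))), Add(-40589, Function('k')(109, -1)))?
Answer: 620933040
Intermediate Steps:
Function('k')(Z, j) = 29
Mul(Add(Add(Mul(26, -9), -110), Add(-10251, Mul(-1, 4714))), Add(-40589, Function('k')(109, -1))) = Mul(Add(Add(Mul(26, -9), -110), Add(-10251, Mul(-1, 4714))), Add(-40589, 29)) = Mul(Add(Add(-234, -110), Add(-10251, -4714)), -40560) = Mul(Add(-344, -14965), -40560) = Mul(-15309, -40560) = 620933040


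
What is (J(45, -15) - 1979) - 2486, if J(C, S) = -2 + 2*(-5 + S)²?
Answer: -3667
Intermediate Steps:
(J(45, -15) - 1979) - 2486 = ((-2 + 2*(-5 - 15)²) - 1979) - 2486 = ((-2 + 2*(-20)²) - 1979) - 2486 = ((-2 + 2*400) - 1979) - 2486 = ((-2 + 800) - 1979) - 2486 = (798 - 1979) - 2486 = -1181 - 2486 = -3667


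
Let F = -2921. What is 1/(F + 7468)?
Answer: 1/4547 ≈ 0.00021993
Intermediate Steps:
1/(F + 7468) = 1/(-2921 + 7468) = 1/4547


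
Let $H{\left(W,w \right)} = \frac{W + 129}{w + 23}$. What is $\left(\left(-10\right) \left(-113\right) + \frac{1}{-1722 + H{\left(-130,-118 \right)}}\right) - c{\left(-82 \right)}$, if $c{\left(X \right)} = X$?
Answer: $\frac{198269773}{163589} \approx 1212.0$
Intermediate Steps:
$H{\left(W,w \right)} = \frac{129 + W}{23 + w}$
$\left(\left(-10\right) \left(-113\right) + \frac{1}{-1722 + H{\left(-130,-118 \right)}}\right) - c{\left(-82 \right)} = \left(\left(-10\right) \left(-113\right) + \frac{1}{-1722 + \frac{129 - 130}{23 - 118}}\right) - -82 = \left(1130 + \frac{1}{-1722 + \frac{1}{-95} \left(-1\right)}\right) + 82 = \left(1130 + \frac{1}{-1722 - - \frac{1}{95}}\right) + 82 = \left(1130 + \frac{1}{-1722 + \frac{1}{95}}\right) + 82 = \left(1130 + \frac{1}{- \frac{163589}{95}}\right) + 82 = \left(1130 - \frac{95}{163589}\right) + 82 = \frac{184855475}{163589} + 82 = \frac{198269773}{163589}$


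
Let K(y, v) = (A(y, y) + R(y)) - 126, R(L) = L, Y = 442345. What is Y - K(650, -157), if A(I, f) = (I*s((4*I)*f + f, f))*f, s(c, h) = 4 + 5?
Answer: -3360679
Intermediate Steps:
s(c, h) = 9
A(I, f) = 9*I*f (A(I, f) = (I*9)*f = (9*I)*f = 9*I*f)
K(y, v) = -126 + y + 9*y² (K(y, v) = (9*y*y + y) - 126 = (9*y² + y) - 126 = (y + 9*y²) - 126 = -126 + y + 9*y²)
Y - K(650, -157) = 442345 - (-126 + 650 + 9*650²) = 442345 - (-126 + 650 + 9*422500) = 442345 - (-126 + 650 + 3802500) = 442345 - 1*3803024 = 442345 - 3803024 = -3360679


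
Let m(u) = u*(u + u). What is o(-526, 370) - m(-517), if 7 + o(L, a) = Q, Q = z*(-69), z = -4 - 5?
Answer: -533964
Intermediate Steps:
z = -9
Q = 621 (Q = -9*(-69) = 621)
o(L, a) = 614 (o(L, a) = -7 + 621 = 614)
m(u) = 2*u² (m(u) = u*(2*u) = 2*u²)
o(-526, 370) - m(-517) = 614 - 2*(-517)² = 614 - 2*267289 = 614 - 1*534578 = 614 - 534578 = -533964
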